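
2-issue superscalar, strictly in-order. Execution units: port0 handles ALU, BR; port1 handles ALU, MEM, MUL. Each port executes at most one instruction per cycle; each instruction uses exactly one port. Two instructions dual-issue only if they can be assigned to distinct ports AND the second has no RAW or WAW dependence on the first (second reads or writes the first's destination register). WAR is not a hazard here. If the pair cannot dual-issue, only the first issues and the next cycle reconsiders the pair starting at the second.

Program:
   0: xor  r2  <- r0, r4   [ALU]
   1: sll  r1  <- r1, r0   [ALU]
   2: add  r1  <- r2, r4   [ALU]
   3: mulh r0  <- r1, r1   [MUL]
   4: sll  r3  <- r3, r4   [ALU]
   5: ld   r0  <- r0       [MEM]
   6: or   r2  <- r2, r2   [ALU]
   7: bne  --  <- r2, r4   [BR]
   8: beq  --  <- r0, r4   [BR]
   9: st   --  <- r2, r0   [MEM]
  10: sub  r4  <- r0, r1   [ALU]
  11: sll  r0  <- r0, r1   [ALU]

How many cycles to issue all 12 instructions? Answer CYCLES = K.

CYCLES = 7

0. xor.ALU sll.ALU @i0&i1  | 2-wide
1. add.ALU @i2  | RAW r1
2. mulh.MUL sll.ALU @i3&i4  | 2-wide
3. ld.MEM or.ALU @i5&i6  | 2-wide
4. bne.BR @i7  | no-port BR/BR
5. beq.BR st.MEM @i8&i9  | 2-wide
6. sub.ALU sll.ALU @i10&i11  | 2-wide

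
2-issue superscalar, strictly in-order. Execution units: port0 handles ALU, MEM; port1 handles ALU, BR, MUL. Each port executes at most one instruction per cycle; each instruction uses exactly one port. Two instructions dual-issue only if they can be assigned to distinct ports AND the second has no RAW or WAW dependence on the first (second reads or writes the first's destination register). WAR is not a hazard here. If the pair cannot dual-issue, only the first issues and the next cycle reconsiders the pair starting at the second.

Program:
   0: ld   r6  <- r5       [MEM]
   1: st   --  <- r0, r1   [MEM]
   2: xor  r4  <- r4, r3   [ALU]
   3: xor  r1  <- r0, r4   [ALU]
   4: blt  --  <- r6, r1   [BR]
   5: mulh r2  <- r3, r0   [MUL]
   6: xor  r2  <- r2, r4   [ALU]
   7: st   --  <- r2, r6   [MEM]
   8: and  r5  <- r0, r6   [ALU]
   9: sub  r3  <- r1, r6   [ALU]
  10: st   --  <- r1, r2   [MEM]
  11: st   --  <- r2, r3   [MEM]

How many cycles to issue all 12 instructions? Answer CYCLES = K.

CYCLES = 9

#0 head=0: ld.MEM i0 no-port MEM/MEM
#1 head=1: st.MEM;xor.ALU i1/i2 dual
#2 head=3: xor.ALU i3 RAW r1
#3 head=4: blt.BR i4 no-port BR/MUL
#4 head=5: mulh.MUL i5 RAW+WAW r2
#5 head=6: xor.ALU i6 RAW r2
#6 head=7: st.MEM;and.ALU i7/i8 dual
#7 head=9: sub.ALU;st.MEM i9/i10 dual
#8 head=11: st.MEM i11 tail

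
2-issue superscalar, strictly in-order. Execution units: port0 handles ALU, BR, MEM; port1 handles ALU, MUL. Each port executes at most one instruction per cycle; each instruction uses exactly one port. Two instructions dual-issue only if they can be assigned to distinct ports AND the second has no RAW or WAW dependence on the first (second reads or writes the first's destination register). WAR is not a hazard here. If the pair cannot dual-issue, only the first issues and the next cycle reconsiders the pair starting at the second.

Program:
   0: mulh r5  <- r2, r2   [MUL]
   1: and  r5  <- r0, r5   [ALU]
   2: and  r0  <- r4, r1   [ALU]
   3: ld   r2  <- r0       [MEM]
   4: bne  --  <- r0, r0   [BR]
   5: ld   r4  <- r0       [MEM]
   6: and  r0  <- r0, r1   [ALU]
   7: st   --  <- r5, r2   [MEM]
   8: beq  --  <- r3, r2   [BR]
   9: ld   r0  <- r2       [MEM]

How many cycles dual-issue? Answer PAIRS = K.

PAIRS = 2

t=0 i0:mulh.MUL ; RAW+WAW r5
t=1 i1/i2:and.ALU+and.ALU ; dual
t=2 i3:ld.MEM ; no-port MEM/BR
t=3 i4:bne.BR ; no-port BR/MEM
t=4 i5/i6:ld.MEM+and.ALU ; dual
t=5 i7:st.MEM ; no-port MEM/BR
t=6 i8:beq.BR ; no-port BR/MEM
t=7 i9:ld.MEM ; tail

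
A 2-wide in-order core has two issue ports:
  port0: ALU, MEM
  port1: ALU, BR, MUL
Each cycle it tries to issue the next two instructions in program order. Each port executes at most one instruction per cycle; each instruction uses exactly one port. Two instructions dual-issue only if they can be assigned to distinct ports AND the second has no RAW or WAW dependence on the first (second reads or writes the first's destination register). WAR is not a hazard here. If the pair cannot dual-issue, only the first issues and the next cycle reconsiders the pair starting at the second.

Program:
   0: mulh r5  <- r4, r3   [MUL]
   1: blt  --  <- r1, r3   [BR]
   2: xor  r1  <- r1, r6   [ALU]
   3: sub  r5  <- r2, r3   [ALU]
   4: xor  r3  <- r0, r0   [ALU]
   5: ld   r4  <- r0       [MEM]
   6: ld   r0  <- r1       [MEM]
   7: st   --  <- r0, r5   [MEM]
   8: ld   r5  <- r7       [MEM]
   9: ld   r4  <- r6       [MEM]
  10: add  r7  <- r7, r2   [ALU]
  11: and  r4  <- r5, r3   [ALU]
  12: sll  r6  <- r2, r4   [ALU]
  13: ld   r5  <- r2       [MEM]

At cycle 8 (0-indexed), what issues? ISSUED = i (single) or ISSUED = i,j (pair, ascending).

ISSUED = 11

c0: i0 mulh.MUL  no-port MUL/BR
c1: i1&i2 blt.BR+xor.ALU  dual
c2: i3&i4 sub.ALU+xor.ALU  dual
c3: i5 ld.MEM  no-port MEM/MEM
c4: i6 ld.MEM  no-port MEM/MEM
c5: i7 st.MEM  no-port MEM/MEM
c6: i8 ld.MEM  no-port MEM/MEM
c7: i9&i10 ld.MEM+add.ALU  dual
c8: i11 and.ALU  RAW r4
c9: i12&i13 sll.ALU+ld.MEM  dual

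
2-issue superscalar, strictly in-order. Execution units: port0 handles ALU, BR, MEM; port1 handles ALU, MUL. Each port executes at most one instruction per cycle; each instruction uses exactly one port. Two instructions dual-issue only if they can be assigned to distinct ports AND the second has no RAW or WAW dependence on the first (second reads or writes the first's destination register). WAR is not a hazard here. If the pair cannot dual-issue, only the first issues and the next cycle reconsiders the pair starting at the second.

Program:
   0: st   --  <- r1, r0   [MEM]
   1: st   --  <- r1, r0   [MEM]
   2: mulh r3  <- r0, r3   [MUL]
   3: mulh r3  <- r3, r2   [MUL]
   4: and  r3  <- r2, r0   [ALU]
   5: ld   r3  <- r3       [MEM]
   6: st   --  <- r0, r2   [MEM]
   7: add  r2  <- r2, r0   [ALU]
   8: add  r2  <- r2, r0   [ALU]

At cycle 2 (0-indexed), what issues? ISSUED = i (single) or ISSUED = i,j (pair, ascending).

ISSUED = 3

0. st.MEM @i0  | no-port MEM/MEM
1. st.MEM+mulh.MUL @i1,i2  | pair
2. mulh.MUL @i3  | WAW r3
3. and.ALU @i4  | RAW+WAW r3
4. ld.MEM @i5  | no-port MEM/MEM
5. st.MEM+add.ALU @i6,i7  | pair
6. add.ALU @i8  | tail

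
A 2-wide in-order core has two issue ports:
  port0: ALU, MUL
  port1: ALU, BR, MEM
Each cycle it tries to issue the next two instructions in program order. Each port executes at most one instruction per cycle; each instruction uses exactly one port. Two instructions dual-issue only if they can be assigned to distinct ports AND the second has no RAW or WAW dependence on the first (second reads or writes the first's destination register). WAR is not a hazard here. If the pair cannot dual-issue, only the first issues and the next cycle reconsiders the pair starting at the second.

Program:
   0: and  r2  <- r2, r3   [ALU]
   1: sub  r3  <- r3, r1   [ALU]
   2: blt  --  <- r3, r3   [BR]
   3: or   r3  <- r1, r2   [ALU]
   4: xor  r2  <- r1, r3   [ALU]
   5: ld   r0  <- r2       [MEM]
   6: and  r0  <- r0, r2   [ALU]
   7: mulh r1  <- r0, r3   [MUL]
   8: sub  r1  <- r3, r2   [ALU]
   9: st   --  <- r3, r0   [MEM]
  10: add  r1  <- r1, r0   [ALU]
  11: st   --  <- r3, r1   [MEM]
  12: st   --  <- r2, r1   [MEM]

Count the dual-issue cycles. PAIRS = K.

0. and;sub @i0+i1  | 2-wide
1. blt;or @i2+i3  | 2-wide
2. xor @i4  | RAW r2
3. ld @i5  | RAW+WAW r0
4. and @i6  | RAW r0
5. mulh @i7  | WAW r1
6. sub;st @i8+i9  | 2-wide
7. add @i10  | RAW r1
8. st @i11  | no-port MEM/MEM
9. st @i12  | tail

PAIRS = 3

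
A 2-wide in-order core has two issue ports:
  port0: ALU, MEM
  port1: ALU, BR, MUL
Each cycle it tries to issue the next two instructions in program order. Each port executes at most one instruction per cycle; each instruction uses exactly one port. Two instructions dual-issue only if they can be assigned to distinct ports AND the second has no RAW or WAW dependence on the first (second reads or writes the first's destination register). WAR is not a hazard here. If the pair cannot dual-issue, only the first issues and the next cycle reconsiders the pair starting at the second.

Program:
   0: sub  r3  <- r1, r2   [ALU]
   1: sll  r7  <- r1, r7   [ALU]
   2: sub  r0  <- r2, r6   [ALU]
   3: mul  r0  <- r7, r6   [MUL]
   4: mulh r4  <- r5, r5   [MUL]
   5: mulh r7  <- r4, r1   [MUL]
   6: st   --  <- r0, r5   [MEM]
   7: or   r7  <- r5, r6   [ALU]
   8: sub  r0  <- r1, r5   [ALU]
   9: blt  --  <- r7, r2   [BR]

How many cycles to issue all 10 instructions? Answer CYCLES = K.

CYCLES = 7

t=0 i0+i1:sub;sll ; 2-wide
t=1 i2:sub ; WAW r0
t=2 i3:mul ; no-port MUL/MUL
t=3 i4:mulh ; no-port MUL/MUL
t=4 i5+i6:mulh;st ; 2-wide
t=5 i7+i8:or;sub ; 2-wide
t=6 i9:blt ; tail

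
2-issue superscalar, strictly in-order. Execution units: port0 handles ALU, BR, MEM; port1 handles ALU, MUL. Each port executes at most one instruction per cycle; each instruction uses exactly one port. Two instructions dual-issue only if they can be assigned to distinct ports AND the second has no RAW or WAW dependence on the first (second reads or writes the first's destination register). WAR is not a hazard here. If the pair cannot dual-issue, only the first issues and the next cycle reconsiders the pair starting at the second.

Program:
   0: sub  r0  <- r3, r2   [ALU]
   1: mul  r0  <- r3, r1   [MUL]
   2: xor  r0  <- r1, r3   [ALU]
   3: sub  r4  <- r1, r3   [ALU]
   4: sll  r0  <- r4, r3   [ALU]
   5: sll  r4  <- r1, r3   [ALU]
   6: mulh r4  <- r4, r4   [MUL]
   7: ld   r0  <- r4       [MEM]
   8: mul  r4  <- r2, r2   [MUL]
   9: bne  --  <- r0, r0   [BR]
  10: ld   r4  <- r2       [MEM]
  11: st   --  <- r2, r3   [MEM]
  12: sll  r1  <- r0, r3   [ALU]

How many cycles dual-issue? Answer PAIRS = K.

PAIRS = 4

#0 head=0: sub i0 WAW r0
#1 head=1: mul i1 WAW r0
#2 head=2: xor;sub i2+i3 pair
#3 head=4: sll;sll i4+i5 pair
#4 head=6: mulh i6 RAW r4
#5 head=7: ld;mul i7+i8 pair
#6 head=9: bne i9 no-port BR/MEM
#7 head=10: ld i10 no-port MEM/MEM
#8 head=11: st;sll i11+i12 pair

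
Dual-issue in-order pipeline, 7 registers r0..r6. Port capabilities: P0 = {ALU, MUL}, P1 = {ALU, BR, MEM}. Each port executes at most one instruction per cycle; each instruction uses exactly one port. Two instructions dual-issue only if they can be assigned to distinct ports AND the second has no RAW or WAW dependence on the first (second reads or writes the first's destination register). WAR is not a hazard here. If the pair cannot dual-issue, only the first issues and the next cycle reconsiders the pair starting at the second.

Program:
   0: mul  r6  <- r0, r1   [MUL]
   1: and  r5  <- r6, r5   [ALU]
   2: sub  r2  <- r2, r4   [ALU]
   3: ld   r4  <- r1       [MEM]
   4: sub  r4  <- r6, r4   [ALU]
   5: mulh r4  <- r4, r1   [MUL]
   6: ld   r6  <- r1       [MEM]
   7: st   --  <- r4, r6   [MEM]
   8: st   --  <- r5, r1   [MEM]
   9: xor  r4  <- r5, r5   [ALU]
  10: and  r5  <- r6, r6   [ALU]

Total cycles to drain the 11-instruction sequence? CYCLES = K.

[0] i0  mul  -- RAW r6
[1] i1+i2  and+sub  -- dual
[2] i3  ld  -- RAW+WAW r4
[3] i4  sub  -- RAW+WAW r4
[4] i5+i6  mulh+ld  -- dual
[5] i7  st  -- no-port MEM/MEM
[6] i8+i9  st+xor  -- dual
[7] i10  and  -- tail

CYCLES = 8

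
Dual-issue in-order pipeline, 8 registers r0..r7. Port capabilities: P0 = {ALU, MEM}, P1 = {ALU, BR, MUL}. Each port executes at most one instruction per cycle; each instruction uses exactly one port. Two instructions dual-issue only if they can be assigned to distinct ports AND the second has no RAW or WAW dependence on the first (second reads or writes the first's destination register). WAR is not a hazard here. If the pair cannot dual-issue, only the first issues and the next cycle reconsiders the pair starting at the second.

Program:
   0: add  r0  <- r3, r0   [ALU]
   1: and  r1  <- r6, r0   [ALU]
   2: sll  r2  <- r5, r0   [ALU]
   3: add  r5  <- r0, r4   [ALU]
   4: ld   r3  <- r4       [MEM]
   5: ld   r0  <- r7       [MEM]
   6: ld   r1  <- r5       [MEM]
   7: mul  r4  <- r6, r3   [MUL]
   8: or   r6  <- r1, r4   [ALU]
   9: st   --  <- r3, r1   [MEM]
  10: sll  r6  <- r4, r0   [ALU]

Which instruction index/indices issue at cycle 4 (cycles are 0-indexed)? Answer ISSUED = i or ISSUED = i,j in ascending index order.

ISSUED = 6,7

  cy0 -> i0 (add.ALU) RAW r0
  cy1 -> i1+i2 (and.ALU+sll.ALU) 2-wide
  cy2 -> i3+i4 (add.ALU+ld.MEM) 2-wide
  cy3 -> i5 (ld.MEM) no-port MEM/MEM
  cy4 -> i6+i7 (ld.MEM+mul.MUL) 2-wide
  cy5 -> i8+i9 (or.ALU+st.MEM) 2-wide
  cy6 -> i10 (sll.ALU) tail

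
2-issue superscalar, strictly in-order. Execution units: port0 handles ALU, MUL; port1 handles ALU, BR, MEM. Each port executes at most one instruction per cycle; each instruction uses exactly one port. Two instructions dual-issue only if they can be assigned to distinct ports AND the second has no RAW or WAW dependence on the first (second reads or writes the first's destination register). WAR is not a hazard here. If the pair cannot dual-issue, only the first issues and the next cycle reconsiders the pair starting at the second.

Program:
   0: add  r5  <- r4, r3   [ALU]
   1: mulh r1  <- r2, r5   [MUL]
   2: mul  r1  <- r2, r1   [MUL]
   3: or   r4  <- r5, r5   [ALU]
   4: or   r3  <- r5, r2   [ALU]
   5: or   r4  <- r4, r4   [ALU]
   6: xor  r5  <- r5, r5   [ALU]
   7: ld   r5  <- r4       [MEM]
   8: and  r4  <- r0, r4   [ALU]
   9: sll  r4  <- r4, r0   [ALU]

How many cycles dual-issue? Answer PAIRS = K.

PAIRS = 3

  cy0 -> i0 (add.ALU) RAW r5
  cy1 -> i1 (mulh.MUL) no-port MUL/MUL
  cy2 -> i2&i3 (mul.MUL+or.ALU) 2-wide
  cy3 -> i4&i5 (or.ALU+or.ALU) 2-wide
  cy4 -> i6 (xor.ALU) WAW r5
  cy5 -> i7&i8 (ld.MEM+and.ALU) 2-wide
  cy6 -> i9 (sll.ALU) tail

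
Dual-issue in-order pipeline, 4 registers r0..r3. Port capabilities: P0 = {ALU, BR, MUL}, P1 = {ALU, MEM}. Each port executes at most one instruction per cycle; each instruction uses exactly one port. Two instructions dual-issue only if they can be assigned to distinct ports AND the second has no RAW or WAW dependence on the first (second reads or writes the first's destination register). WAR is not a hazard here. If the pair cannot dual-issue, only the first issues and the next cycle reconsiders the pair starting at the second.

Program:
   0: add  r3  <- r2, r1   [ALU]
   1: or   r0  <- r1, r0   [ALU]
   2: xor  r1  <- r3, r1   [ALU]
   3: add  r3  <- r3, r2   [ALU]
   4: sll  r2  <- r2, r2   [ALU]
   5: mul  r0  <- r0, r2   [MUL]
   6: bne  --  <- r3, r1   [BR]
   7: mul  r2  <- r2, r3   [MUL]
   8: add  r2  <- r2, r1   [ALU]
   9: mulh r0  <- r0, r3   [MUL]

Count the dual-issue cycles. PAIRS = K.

PAIRS = 3

  cy0 -> i0+i1 (add.ALU/or.ALU) 2-wide
  cy1 -> i2+i3 (xor.ALU/add.ALU) 2-wide
  cy2 -> i4 (sll.ALU) RAW r2
  cy3 -> i5 (mul.MUL) no-port MUL/BR
  cy4 -> i6 (bne.BR) no-port BR/MUL
  cy5 -> i7 (mul.MUL) RAW+WAW r2
  cy6 -> i8+i9 (add.ALU/mulh.MUL) 2-wide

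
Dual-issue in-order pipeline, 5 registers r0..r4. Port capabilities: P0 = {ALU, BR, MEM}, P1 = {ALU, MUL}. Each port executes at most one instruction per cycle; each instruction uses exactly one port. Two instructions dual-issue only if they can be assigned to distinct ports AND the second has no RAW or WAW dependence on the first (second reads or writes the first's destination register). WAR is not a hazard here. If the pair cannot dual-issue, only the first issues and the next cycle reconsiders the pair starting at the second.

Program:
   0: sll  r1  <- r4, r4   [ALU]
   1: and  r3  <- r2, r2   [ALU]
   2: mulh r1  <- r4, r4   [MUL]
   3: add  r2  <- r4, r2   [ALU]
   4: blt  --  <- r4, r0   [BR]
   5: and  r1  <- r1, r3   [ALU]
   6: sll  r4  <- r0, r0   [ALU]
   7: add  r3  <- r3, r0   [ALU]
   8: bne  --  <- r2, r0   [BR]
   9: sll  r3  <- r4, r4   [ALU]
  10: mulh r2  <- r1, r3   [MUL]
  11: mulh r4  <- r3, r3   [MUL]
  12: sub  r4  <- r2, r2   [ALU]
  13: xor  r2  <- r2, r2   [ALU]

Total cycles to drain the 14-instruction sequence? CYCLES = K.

#0 head=0: sll/and i0+i1 dual
#1 head=2: mulh/add i2+i3 dual
#2 head=4: blt/and i4+i5 dual
#3 head=6: sll/add i6+i7 dual
#4 head=8: bne/sll i8+i9 dual
#5 head=10: mulh i10 no-port MUL/MUL
#6 head=11: mulh i11 WAW r4
#7 head=12: sub/xor i12+i13 dual

CYCLES = 8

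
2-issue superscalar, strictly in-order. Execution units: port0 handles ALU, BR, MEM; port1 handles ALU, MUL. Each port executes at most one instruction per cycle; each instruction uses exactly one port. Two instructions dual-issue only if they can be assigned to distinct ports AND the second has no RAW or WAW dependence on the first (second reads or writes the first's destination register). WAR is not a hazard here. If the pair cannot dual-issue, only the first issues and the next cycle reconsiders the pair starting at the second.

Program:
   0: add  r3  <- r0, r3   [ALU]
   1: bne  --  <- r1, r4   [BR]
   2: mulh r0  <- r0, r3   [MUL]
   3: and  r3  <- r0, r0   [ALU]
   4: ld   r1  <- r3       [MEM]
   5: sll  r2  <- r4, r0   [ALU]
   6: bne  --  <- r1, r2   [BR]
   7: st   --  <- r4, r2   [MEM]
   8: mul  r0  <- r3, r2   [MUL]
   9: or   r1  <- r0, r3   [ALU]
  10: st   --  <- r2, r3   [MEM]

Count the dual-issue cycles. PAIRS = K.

PAIRS = 4

t=0 i0+i1:add.ALU bne.BR ; dual
t=1 i2:mulh.MUL ; RAW r0
t=2 i3:and.ALU ; RAW r3
t=3 i4+i5:ld.MEM sll.ALU ; dual
t=4 i6:bne.BR ; no-port BR/MEM
t=5 i7+i8:st.MEM mul.MUL ; dual
t=6 i9+i10:or.ALU st.MEM ; dual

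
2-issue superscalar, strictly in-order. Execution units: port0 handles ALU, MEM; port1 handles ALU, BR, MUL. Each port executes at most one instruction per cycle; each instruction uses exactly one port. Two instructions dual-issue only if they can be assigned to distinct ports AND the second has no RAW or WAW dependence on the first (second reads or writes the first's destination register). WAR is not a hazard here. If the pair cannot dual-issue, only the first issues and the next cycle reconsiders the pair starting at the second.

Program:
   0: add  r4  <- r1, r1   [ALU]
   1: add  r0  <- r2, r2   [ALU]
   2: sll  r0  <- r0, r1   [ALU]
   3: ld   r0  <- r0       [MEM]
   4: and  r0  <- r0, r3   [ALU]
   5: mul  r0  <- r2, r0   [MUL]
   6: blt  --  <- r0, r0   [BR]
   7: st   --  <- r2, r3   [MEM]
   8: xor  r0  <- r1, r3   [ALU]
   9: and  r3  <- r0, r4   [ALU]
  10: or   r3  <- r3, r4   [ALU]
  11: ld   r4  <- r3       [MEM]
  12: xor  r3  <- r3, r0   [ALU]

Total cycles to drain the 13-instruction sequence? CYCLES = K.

#0 head=0: add+add i0&i1 pair
#1 head=2: sll i2 RAW+WAW r0
#2 head=3: ld i3 RAW+WAW r0
#3 head=4: and i4 RAW+WAW r0
#4 head=5: mul i5 no-port MUL/BR
#5 head=6: blt+st i6&i7 pair
#6 head=8: xor i8 RAW r0
#7 head=9: and i9 RAW+WAW r3
#8 head=10: or i10 RAW r3
#9 head=11: ld+xor i11&i12 pair

CYCLES = 10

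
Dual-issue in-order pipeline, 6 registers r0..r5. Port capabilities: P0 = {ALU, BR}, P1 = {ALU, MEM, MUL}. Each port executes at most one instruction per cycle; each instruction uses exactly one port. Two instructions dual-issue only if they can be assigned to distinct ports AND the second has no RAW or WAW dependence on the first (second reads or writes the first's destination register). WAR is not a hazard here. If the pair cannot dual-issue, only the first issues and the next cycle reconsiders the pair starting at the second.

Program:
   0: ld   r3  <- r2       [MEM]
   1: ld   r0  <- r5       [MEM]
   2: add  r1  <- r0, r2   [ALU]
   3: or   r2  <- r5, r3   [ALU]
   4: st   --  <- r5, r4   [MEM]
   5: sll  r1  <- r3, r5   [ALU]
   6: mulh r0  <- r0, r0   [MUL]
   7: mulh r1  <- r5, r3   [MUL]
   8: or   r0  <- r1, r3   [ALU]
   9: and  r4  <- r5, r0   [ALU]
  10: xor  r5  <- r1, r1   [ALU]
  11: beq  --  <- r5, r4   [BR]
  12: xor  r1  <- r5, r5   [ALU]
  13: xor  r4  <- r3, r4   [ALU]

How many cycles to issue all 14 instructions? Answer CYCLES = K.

  cy0 -> i0 (ld) no-port MEM/MEM
  cy1 -> i1 (ld) RAW r0
  cy2 -> i2/i3 (add+or) dual
  cy3 -> i4/i5 (st+sll) dual
  cy4 -> i6 (mulh) no-port MUL/MUL
  cy5 -> i7 (mulh) RAW r1
  cy6 -> i8 (or) RAW r0
  cy7 -> i9/i10 (and+xor) dual
  cy8 -> i11/i12 (beq+xor) dual
  cy9 -> i13 (xor) tail

CYCLES = 10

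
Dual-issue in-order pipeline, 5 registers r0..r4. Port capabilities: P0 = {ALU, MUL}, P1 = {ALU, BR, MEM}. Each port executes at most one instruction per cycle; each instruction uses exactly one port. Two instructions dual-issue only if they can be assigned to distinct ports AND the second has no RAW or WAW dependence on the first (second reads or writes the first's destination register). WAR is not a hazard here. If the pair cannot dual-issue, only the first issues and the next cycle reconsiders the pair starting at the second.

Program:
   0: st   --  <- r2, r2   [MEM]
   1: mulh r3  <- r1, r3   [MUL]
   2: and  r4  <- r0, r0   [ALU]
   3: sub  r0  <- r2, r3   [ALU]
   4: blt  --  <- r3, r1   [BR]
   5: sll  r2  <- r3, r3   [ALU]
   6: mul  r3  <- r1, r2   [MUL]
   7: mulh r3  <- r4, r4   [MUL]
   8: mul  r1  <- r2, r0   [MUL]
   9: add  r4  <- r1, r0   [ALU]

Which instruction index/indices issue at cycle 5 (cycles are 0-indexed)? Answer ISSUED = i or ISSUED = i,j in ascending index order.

ISSUED = 8

t=0 i0/i1:st+mulh ; 2-wide
t=1 i2/i3:and+sub ; 2-wide
t=2 i4/i5:blt+sll ; 2-wide
t=3 i6:mul ; no-port MUL/MUL
t=4 i7:mulh ; no-port MUL/MUL
t=5 i8:mul ; RAW r1
t=6 i9:add ; tail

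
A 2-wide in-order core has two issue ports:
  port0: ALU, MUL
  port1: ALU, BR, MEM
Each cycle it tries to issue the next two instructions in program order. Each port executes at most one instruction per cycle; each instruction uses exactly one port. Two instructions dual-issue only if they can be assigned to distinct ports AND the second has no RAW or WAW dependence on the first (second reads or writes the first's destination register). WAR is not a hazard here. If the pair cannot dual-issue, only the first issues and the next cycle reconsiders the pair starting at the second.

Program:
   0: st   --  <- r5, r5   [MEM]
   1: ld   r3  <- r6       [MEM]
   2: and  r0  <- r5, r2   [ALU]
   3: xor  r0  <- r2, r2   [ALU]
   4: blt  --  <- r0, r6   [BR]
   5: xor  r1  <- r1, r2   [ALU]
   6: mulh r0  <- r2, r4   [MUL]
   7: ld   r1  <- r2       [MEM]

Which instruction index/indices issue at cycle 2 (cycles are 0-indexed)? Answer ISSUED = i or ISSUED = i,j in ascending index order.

  cy0 -> i0 (st) no-port MEM/MEM
  cy1 -> i1&i2 (ld and) pair
  cy2 -> i3 (xor) RAW r0
  cy3 -> i4&i5 (blt xor) pair
  cy4 -> i6&i7 (mulh ld) pair

ISSUED = 3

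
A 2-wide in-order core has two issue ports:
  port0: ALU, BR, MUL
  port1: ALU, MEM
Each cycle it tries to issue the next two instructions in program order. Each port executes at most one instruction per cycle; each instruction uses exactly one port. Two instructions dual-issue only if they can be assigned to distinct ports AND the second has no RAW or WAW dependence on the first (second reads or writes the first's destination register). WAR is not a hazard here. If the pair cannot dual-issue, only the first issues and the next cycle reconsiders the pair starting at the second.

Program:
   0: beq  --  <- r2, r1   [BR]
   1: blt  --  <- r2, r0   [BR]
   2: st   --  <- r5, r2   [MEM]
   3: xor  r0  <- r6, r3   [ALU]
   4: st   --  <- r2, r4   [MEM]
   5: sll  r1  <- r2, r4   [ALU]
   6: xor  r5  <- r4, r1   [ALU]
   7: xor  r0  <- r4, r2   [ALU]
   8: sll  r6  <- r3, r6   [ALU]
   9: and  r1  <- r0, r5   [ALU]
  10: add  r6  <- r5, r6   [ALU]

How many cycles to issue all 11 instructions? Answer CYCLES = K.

CYCLES = 7

0. beq.BR @i0  | no-port BR/BR
1. blt.BR/st.MEM @i1&i2  | dual
2. xor.ALU/st.MEM @i3&i4  | dual
3. sll.ALU @i5  | RAW r1
4. xor.ALU/xor.ALU @i6&i7  | dual
5. sll.ALU/and.ALU @i8&i9  | dual
6. add.ALU @i10  | tail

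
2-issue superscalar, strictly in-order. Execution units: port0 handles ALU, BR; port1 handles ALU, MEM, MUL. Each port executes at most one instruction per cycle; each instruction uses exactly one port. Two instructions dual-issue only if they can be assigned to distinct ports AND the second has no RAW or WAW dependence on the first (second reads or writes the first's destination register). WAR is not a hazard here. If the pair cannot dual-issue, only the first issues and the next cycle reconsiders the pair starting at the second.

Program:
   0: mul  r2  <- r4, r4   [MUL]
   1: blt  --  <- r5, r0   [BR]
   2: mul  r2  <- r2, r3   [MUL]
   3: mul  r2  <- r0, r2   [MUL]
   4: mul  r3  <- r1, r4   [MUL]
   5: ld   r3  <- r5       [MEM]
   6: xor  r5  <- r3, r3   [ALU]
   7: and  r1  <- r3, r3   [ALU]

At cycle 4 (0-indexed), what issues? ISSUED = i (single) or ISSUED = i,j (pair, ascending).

#0 head=0: mul.MUL blt.BR i0,i1 dual
#1 head=2: mul.MUL i2 no-port MUL/MUL
#2 head=3: mul.MUL i3 no-port MUL/MUL
#3 head=4: mul.MUL i4 no-port MUL/MEM
#4 head=5: ld.MEM i5 RAW r3
#5 head=6: xor.ALU and.ALU i6,i7 dual

ISSUED = 5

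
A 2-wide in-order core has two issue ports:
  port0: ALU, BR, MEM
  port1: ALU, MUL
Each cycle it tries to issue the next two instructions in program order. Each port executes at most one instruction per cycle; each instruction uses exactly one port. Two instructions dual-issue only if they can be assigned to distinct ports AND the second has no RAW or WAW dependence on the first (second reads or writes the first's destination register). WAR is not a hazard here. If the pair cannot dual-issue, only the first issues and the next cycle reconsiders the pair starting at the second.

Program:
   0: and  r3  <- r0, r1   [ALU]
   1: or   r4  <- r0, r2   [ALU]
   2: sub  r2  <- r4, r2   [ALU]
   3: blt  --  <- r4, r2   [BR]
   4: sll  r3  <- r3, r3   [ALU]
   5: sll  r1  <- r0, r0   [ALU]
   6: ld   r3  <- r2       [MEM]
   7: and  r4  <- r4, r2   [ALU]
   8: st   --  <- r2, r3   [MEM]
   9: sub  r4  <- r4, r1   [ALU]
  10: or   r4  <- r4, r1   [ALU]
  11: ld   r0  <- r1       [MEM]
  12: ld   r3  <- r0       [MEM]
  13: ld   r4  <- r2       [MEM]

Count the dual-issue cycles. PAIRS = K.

c0: i0&i1 and+or  pair
c1: i2 sub  RAW r2
c2: i3&i4 blt+sll  pair
c3: i5&i6 sll+ld  pair
c4: i7&i8 and+st  pair
c5: i9 sub  RAW+WAW r4
c6: i10&i11 or+ld  pair
c7: i12 ld  no-port MEM/MEM
c8: i13 ld  tail

PAIRS = 5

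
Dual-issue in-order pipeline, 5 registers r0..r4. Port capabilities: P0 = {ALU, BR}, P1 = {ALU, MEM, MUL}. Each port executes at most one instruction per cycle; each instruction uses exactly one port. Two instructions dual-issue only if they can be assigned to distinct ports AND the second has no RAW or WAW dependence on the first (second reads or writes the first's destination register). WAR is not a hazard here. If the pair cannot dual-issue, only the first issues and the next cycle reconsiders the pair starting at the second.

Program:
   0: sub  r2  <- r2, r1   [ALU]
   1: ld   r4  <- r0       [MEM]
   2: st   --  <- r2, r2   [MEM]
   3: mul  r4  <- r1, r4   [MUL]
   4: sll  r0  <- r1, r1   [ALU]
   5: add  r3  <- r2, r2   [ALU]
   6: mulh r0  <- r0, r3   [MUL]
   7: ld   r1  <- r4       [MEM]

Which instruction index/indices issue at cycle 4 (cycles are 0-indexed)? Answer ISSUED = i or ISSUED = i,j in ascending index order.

  cy0 -> i0,i1 (sub.ALU ld.MEM) dual
  cy1 -> i2 (st.MEM) no-port MEM/MUL
  cy2 -> i3,i4 (mul.MUL sll.ALU) dual
  cy3 -> i5 (add.ALU) RAW r3
  cy4 -> i6 (mulh.MUL) no-port MUL/MEM
  cy5 -> i7 (ld.MEM) tail

ISSUED = 6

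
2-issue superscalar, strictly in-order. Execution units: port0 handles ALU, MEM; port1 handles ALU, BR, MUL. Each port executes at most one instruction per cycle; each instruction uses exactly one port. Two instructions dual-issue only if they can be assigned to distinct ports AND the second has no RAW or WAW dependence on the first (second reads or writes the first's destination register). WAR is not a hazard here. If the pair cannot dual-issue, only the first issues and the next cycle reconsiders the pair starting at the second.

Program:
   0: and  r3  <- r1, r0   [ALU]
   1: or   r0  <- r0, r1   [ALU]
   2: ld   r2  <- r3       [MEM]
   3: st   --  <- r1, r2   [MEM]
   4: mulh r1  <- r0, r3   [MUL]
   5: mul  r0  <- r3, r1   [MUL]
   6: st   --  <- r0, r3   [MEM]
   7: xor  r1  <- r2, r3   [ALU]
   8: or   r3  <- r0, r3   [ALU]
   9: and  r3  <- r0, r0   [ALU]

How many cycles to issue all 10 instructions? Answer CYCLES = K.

CYCLES = 7

0. and or @i0,i1  | 2-wide
1. ld @i2  | no-port MEM/MEM
2. st mulh @i3,i4  | 2-wide
3. mul @i5  | RAW r0
4. st xor @i6,i7  | 2-wide
5. or @i8  | WAW r3
6. and @i9  | tail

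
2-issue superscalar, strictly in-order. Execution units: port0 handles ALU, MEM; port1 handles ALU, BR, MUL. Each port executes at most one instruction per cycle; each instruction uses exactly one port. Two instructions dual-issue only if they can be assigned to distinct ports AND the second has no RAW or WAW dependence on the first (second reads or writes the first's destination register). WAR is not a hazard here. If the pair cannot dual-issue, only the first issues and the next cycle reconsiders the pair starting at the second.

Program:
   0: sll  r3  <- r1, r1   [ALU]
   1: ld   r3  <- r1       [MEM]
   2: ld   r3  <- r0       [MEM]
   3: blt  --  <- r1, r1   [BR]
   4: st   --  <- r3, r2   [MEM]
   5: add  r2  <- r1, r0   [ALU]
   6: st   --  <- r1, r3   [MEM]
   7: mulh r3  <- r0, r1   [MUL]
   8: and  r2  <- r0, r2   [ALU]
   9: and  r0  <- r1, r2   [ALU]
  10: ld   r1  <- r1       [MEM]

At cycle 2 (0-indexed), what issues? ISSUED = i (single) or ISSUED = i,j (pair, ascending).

ISSUED = 2,3

c0: i0 sll  WAW r3
c1: i1 ld  no-port MEM/MEM
c2: i2&i3 ld+blt  2-wide
c3: i4&i5 st+add  2-wide
c4: i6&i7 st+mulh  2-wide
c5: i8 and  RAW r2
c6: i9&i10 and+ld  2-wide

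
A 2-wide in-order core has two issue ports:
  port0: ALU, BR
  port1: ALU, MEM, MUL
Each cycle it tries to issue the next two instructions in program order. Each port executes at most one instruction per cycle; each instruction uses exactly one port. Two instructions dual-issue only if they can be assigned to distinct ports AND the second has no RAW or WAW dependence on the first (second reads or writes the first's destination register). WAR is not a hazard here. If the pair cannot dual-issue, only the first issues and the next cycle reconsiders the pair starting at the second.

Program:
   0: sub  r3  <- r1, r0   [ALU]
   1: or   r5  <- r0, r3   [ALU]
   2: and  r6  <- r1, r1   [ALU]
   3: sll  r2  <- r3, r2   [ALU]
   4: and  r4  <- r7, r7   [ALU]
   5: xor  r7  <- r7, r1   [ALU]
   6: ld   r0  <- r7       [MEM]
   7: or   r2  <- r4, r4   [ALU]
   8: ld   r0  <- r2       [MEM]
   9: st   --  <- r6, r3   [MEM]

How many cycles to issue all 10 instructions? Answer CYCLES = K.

0. sub @i0  | RAW r3
1. or;and @i1+i2  | 2-wide
2. sll;and @i3+i4  | 2-wide
3. xor @i5  | RAW r7
4. ld;or @i6+i7  | 2-wide
5. ld @i8  | no-port MEM/MEM
6. st @i9  | tail

CYCLES = 7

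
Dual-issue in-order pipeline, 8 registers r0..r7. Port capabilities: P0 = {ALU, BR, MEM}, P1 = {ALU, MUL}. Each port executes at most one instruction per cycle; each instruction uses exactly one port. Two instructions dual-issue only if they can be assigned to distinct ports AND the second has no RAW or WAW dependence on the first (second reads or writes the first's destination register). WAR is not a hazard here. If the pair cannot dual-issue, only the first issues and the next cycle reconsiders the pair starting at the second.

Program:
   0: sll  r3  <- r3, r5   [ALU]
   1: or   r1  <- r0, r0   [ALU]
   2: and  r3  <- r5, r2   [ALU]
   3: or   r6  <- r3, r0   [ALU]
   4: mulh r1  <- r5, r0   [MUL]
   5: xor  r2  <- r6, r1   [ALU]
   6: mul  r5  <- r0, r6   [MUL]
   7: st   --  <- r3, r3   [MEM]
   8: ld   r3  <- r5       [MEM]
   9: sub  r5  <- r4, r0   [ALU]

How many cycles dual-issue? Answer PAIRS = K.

c0: i0/i1 sll.ALU;or.ALU  2-wide
c1: i2 and.ALU  RAW r3
c2: i3/i4 or.ALU;mulh.MUL  2-wide
c3: i5/i6 xor.ALU;mul.MUL  2-wide
c4: i7 st.MEM  no-port MEM/MEM
c5: i8/i9 ld.MEM;sub.ALU  2-wide

PAIRS = 4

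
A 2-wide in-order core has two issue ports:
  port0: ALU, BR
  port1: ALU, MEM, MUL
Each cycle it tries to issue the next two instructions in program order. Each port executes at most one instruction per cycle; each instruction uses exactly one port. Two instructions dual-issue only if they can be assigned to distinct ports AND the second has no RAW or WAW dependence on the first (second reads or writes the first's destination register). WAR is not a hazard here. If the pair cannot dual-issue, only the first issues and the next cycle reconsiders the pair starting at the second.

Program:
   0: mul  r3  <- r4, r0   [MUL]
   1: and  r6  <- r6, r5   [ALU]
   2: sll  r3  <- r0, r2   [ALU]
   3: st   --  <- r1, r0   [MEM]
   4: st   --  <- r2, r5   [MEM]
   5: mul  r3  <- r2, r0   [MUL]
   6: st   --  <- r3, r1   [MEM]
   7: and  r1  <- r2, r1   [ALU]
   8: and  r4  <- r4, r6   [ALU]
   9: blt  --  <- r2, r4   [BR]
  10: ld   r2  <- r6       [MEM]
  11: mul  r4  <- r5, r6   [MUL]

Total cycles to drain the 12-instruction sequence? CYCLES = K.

c0: i0+i1 mul and  2-wide
c1: i2+i3 sll st  2-wide
c2: i4 st  no-port MEM/MUL
c3: i5 mul  no-port MUL/MEM
c4: i6+i7 st and  2-wide
c5: i8 and  RAW r4
c6: i9+i10 blt ld  2-wide
c7: i11 mul  tail

CYCLES = 8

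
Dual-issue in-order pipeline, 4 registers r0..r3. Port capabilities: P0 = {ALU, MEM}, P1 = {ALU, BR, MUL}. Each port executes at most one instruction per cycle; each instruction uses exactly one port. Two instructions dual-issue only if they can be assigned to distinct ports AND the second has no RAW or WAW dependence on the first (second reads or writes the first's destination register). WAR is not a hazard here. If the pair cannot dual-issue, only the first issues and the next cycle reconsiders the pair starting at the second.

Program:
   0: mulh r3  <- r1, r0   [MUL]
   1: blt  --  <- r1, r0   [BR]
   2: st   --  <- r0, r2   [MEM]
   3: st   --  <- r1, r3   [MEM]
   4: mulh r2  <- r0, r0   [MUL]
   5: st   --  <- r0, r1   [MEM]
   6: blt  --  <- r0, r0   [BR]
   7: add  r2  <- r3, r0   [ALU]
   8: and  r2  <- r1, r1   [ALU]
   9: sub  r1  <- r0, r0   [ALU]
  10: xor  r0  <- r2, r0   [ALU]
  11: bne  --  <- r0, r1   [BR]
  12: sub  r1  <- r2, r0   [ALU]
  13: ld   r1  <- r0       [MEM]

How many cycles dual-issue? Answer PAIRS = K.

PAIRS = 5

c0: i0 mulh.MUL  no-port MUL/BR
c1: i1,i2 blt.BR/st.MEM  2-wide
c2: i3,i4 st.MEM/mulh.MUL  2-wide
c3: i5,i6 st.MEM/blt.BR  2-wide
c4: i7 add.ALU  WAW r2
c5: i8,i9 and.ALU/sub.ALU  2-wide
c6: i10 xor.ALU  RAW r0
c7: i11,i12 bne.BR/sub.ALU  2-wide
c8: i13 ld.MEM  tail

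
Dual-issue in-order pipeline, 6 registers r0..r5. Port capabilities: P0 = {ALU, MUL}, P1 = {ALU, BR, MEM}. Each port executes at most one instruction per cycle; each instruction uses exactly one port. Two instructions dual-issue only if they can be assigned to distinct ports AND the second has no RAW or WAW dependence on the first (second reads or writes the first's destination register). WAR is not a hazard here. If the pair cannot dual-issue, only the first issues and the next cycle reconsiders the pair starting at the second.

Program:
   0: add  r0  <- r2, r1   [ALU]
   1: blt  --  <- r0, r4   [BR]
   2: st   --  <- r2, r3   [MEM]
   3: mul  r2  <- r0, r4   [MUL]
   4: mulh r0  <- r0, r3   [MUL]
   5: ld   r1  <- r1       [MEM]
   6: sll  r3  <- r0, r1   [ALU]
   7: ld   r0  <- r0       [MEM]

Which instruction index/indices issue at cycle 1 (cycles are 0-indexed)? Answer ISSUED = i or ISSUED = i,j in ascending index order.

  cy0 -> i0 (add) RAW r0
  cy1 -> i1 (blt) no-port BR/MEM
  cy2 -> i2&i3 (st/mul) dual
  cy3 -> i4&i5 (mulh/ld) dual
  cy4 -> i6&i7 (sll/ld) dual

ISSUED = 1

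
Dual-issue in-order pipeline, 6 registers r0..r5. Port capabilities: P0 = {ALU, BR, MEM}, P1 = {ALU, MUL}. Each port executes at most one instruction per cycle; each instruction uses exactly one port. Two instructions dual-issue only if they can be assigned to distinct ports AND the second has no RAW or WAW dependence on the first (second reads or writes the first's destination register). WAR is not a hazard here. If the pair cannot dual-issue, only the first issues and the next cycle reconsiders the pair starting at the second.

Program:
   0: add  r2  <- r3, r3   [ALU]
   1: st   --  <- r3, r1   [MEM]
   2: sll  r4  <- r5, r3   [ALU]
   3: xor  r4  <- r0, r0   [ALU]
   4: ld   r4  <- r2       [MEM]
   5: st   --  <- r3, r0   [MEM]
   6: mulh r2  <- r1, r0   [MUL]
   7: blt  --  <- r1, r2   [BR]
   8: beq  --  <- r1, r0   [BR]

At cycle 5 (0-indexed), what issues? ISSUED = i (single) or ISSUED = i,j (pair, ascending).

ISSUED = 7

[0] i0,i1  add/st  -- pair
[1] i2  sll  -- WAW r4
[2] i3  xor  -- WAW r4
[3] i4  ld  -- no-port MEM/MEM
[4] i5,i6  st/mulh  -- pair
[5] i7  blt  -- no-port BR/BR
[6] i8  beq  -- tail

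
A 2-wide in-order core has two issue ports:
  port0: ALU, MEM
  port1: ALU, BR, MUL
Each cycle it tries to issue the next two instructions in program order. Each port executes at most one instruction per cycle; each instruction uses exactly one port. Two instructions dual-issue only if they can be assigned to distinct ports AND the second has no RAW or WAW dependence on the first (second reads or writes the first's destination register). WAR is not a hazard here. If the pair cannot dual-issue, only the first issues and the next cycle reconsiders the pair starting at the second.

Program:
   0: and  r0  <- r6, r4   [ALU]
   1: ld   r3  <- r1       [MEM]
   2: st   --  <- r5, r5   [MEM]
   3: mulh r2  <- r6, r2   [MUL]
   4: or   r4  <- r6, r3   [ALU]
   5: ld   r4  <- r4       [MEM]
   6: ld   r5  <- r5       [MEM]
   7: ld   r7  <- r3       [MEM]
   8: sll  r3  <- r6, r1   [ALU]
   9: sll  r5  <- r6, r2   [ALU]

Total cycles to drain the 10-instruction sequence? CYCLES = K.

CYCLES = 7

t=0 i0/i1:and.ALU ld.MEM ; dual
t=1 i2/i3:st.MEM mulh.MUL ; dual
t=2 i4:or.ALU ; RAW+WAW r4
t=3 i5:ld.MEM ; no-port MEM/MEM
t=4 i6:ld.MEM ; no-port MEM/MEM
t=5 i7/i8:ld.MEM sll.ALU ; dual
t=6 i9:sll.ALU ; tail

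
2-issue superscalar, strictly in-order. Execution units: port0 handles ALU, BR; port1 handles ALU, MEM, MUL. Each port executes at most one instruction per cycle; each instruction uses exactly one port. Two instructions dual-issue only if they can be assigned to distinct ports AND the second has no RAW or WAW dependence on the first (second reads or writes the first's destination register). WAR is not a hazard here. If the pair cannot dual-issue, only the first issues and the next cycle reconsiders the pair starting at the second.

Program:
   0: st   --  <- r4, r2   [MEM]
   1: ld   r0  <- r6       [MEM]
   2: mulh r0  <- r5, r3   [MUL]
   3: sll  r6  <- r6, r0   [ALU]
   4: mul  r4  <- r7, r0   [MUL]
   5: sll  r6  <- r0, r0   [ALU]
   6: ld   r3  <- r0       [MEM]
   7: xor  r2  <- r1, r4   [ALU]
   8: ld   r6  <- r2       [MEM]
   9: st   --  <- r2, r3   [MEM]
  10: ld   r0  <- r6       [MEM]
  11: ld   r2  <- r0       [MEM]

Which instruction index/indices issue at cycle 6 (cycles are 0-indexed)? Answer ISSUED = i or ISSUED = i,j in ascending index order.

  cy0 -> i0 (st.MEM) no-port MEM/MEM
  cy1 -> i1 (ld.MEM) no-port MEM/MUL
  cy2 -> i2 (mulh.MUL) RAW r0
  cy3 -> i3+i4 (sll.ALU mul.MUL) dual
  cy4 -> i5+i6 (sll.ALU ld.MEM) dual
  cy5 -> i7 (xor.ALU) RAW r2
  cy6 -> i8 (ld.MEM) no-port MEM/MEM
  cy7 -> i9 (st.MEM) no-port MEM/MEM
  cy8 -> i10 (ld.MEM) no-port MEM/MEM
  cy9 -> i11 (ld.MEM) tail

ISSUED = 8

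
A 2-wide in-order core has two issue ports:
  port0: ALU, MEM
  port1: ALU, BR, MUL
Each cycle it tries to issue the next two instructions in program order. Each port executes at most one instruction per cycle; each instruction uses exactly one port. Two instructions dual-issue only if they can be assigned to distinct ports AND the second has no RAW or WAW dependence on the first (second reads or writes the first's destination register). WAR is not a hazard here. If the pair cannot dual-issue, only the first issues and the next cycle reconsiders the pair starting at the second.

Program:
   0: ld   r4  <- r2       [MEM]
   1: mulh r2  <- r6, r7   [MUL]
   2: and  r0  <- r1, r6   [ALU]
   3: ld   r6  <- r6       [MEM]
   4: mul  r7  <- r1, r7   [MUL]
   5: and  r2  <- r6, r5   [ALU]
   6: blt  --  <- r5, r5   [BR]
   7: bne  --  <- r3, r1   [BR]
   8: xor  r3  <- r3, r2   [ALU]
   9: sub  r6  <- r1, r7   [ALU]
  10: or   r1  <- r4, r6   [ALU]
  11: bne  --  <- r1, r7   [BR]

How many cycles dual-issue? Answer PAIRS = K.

PAIRS = 4

0. ld.MEM;mulh.MUL @i0+i1  | pair
1. and.ALU;ld.MEM @i2+i3  | pair
2. mul.MUL;and.ALU @i4+i5  | pair
3. blt.BR @i6  | no-port BR/BR
4. bne.BR;xor.ALU @i7+i8  | pair
5. sub.ALU @i9  | RAW r6
6. or.ALU @i10  | RAW r1
7. bne.BR @i11  | tail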